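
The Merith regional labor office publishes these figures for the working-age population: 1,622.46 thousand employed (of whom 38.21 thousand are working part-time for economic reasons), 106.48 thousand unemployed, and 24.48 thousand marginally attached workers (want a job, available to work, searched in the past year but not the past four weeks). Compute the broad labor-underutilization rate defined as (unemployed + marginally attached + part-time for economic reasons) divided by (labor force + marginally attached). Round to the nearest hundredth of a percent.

Labor force = 1,622.46 + 106.48 = 1,728.94 thousand.
Numerator = 106.48 + 24.48 + 38.21 = 169.17 thousand.
Denominator = 1,728.94 + 24.48 = 1,753.42 thousand.
Broad rate = 169.17 / 1,753.42 = 9.65%.

Broad underutilization rate ≈ 9.65%.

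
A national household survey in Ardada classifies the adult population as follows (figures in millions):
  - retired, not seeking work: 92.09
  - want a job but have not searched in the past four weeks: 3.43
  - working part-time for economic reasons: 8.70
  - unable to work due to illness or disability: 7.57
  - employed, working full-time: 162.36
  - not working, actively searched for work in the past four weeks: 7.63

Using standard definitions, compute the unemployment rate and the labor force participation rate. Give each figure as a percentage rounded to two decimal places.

Employed = 8.70 + 162.36 = 171.06 million (anyone who worked, including part-time for economic reasons, counts as employed).
Unemployed = 7.63 million.
Labor force = 171.06 + 7.63 = 178.69 million.
Not in labor force = 92.09 + 3.43 + 7.57 = 103.09 million (those not working and not actively searching are outside the labor force — including those who want a job but have given up searching).
Civilian working-age population = 178.69 + 103.09 = 281.78 million.
Unemployment rate = 7.63 / 178.69 = 4.27%.
Labor force participation rate = 178.69 / 281.78 = 63.41%.

Unemployment rate ≈ 4.27%; labor force participation rate ≈ 63.41%.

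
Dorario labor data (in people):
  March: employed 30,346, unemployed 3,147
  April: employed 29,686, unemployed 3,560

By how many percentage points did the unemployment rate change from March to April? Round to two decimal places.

March: labor force = 30,346 + 3,147 = 33,493; u = 3,147/33,493 = 9.40%.
April: labor force = 29,686 + 3,560 = 33,246; u = 3,560/33,246 = 10.71%.
Change = 10.71% − 9.40% = +1.31 pp.

The unemployment rate changed by +1.31 percentage points.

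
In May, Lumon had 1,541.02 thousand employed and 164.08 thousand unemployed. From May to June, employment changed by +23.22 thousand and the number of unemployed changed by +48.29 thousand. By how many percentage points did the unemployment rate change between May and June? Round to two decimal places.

The unemployment rate changed by +2.33 percentage points.

May: labor force = 1,541.02 + 164.08 = 1,705.10; u = 164.08/1,705.10 = 9.62%.
June: labor force = 1,564.24 + 212.37 = 1,776.61; u = 212.37/1,776.61 = 11.95%.
Change = 11.95% − 9.62% = +2.33 pp.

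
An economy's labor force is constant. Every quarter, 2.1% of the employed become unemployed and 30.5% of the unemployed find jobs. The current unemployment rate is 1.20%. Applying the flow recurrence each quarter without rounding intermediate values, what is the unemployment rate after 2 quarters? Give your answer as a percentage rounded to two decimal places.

Unemployment rate after two quarters ≈ 4.06%.

With a fixed labor force, u_{t+1} = u_t + s·(1−u_t) − f·u_t = u_t·(1−s−f) + s.
Here 1−s−f = 0.674 and s = 0.021.
u_1 = 0.012000 × 0.674 + 0.021 = 0.029088.
u_2 = 0.029088 × 0.674 + 0.021 = 0.040605.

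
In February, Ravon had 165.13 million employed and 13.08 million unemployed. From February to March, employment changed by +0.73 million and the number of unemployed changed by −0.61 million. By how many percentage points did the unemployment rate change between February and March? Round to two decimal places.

February: labor force = 165.13 + 13.08 = 178.21; u = 13.08/178.21 = 7.34%.
March: labor force = 165.86 + 12.47 = 178.33; u = 12.47/178.33 = 6.99%.
Change = 6.99% − 7.34% = −0.35 pp.

The unemployment rate changed by −0.35 percentage points.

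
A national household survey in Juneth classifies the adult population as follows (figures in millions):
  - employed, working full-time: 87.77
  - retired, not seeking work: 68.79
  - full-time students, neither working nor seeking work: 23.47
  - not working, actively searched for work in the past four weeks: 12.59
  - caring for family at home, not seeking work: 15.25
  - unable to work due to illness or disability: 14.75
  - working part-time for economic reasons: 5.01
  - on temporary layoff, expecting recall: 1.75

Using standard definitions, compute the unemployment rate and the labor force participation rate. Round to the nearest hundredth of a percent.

Employed = 87.77 + 5.01 = 92.78 million (anyone who worked, including part-time for economic reasons, counts as employed).
Unemployed = 12.59 + 1.75 = 14.34 million (jobless and actively searching, or on temporary layoff).
Labor force = 92.78 + 14.34 = 107.12 million.
Not in labor force = 68.79 + 23.47 + 15.25 + 14.75 = 122.26 million (those not working and not actively searching are outside the labor force).
Civilian working-age population = 107.12 + 122.26 = 229.38 million.
Unemployment rate = 14.34 / 107.12 = 13.39%.
Labor force participation rate = 107.12 / 229.38 = 46.70%.

Unemployment rate ≈ 13.39%; labor force participation rate ≈ 46.70%.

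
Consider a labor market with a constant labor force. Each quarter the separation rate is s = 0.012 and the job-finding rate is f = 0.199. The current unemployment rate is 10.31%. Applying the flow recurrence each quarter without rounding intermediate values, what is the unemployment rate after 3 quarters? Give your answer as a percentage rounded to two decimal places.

Unemployment rate after three quarters ≈ 7.96%.

With a fixed labor force, u_{t+1} = u_t + s·(1−u_t) − f·u_t = u_t·(1−s−f) + s.
Here 1−s−f = 0.789 and s = 0.012.
u_1 = 0.103100 × 0.789 + 0.012 = 0.093346.
u_2 = 0.093346 × 0.789 + 0.012 = 0.085650.
u_3 = 0.085650 × 0.789 + 0.012 = 0.079578.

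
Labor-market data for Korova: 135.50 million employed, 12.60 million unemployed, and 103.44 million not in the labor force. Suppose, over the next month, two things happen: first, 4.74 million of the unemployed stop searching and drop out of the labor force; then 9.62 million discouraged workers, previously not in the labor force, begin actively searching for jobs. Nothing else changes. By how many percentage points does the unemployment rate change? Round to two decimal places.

Initially, labor force = 135.50 + 12.60 = 148.10 million, so u = 12.60/148.10 = 8.51%.
After the first change, unemployed and labor force both fall by 4.74 → E = 135.50, U = 7.86, labor force = 143.36 million.
After the second change, unemployed and labor force both rise by 9.62 → E = 135.50, U = 17.48, labor force = 152.98 million.
New unemployment rate = 17.48 / 152.98 = 11.43%.
Change = 11.43% − 8.51% = +2.92 percentage points.

The unemployment rate changes by +2.92 percentage points.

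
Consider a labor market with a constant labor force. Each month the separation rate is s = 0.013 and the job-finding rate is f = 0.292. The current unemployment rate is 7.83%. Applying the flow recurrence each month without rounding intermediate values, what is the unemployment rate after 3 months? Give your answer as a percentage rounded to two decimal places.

Unemployment rate after three months ≈ 5.46%.

With a fixed labor force, u_{t+1} = u_t + s·(1−u_t) − f·u_t = u_t·(1−s−f) + s.
Here 1−s−f = 0.695 and s = 0.013.
u_1 = 0.078300 × 0.695 + 0.013 = 0.067418.
u_2 = 0.067418 × 0.695 + 0.013 = 0.059856.
u_3 = 0.059856 × 0.695 + 0.013 = 0.054600.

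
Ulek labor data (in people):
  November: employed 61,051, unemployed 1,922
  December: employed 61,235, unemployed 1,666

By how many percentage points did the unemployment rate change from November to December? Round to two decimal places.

The unemployment rate changed by −0.40 percentage points.

November: labor force = 61,051 + 1,922 = 62,973; u = 1,922/62,973 = 3.05%.
December: labor force = 61,235 + 1,666 = 62,901; u = 1,666/62,901 = 2.65%.
Change = 2.65% − 3.05% = −0.40 pp.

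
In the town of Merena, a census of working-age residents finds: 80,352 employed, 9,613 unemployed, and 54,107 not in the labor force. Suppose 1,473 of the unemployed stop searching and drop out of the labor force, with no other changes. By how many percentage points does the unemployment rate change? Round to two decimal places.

The unemployment rate changes by −1.49 percentage points.

Initially, labor force = 80,352 + 9,613 = 89,965, so u = 9,613/89,965 = 10.69%.
After the change, unemployed and labor force both fall by 1,473 → E = 80,352, U = 8,140, labor force = 88,492.
New unemployment rate = 8,140 / 88,492 = 9.20%.
Change = 9.20% − 10.69% = −1.49 percentage points.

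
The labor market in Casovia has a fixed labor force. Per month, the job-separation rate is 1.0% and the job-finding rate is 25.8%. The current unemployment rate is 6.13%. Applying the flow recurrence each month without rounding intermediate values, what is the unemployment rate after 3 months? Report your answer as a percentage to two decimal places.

Unemployment rate after three months ≈ 4.67%.

With a fixed labor force, u_{t+1} = u_t + s·(1−u_t) − f·u_t = u_t·(1−s−f) + s.
Here 1−s−f = 0.732 and s = 0.010.
u_1 = 0.061300 × 0.732 + 0.010 = 0.054872.
u_2 = 0.054872 × 0.732 + 0.010 = 0.050166.
u_3 = 0.050166 × 0.732 + 0.010 = 0.046722.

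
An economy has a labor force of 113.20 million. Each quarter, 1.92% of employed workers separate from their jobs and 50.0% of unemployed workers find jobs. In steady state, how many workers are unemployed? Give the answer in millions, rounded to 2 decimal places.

Steady-state unemployment rate u* = s/(s+f) = 1.92/(1.92+50.0) = 0.036980.
Unemployed = u* × labor force = 0.036980 × 113.20 ≈ 4.19 million.

About 4.19 million are unemployed in steady state.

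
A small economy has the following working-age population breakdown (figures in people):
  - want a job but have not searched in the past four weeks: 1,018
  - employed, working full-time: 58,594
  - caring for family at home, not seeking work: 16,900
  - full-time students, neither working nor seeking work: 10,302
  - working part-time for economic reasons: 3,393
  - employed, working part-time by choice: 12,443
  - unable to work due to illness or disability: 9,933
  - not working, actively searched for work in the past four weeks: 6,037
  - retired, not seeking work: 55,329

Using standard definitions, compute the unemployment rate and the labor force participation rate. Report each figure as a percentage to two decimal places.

Employed = 58,594 + 3,393 + 12,443 = 74,430 (anyone who worked, including part-time for economic reasons, counts as employed).
Unemployed = 6,037.
Labor force = 74,430 + 6,037 = 80,467.
Not in labor force = 1,018 + 16,900 + 10,302 + 9,933 + 55,329 = 93,482 (those not working and not actively searching are outside the labor force — including those who want a job but have given up searching).
Civilian working-age population = 80,467 + 93,482 = 173,949.
Unemployment rate = 6,037 / 80,467 = 7.50%.
Labor force participation rate = 80,467 / 173,949 = 46.26%.

Unemployment rate ≈ 7.50%; labor force participation rate ≈ 46.26%.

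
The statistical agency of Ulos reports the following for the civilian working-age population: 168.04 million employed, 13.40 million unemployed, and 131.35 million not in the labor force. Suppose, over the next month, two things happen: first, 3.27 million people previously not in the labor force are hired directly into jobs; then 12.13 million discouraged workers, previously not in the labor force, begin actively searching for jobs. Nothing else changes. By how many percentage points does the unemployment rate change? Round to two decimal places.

The unemployment rate changes by +5.58 percentage points.

Initially, labor force = 168.04 + 13.40 = 181.44 million, so u = 13.40/181.44 = 7.39%.
After the first change, employed and labor force both rise by 3.27; unemployed unchanged → E = 171.31, U = 13.40, labor force = 184.71 million.
After the second change, unemployed and labor force both rise by 12.13 → E = 171.31, U = 25.53, labor force = 196.84 million.
New unemployment rate = 25.53 / 196.84 = 12.97%.
Change = 12.97% − 7.39% = +5.58 percentage points.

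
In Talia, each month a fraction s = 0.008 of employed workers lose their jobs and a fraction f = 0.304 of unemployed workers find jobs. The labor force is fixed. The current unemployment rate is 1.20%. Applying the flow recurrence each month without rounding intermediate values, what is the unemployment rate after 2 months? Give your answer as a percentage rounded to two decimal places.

With a fixed labor force, u_{t+1} = u_t + s·(1−u_t) − f·u_t = u_t·(1−s−f) + s.
Here 1−s−f = 0.688 and s = 0.008.
u_1 = 0.012000 × 0.688 + 0.008 = 0.016256.
u_2 = 0.016256 × 0.688 + 0.008 = 0.019184.

Unemployment rate after two months ≈ 1.92%.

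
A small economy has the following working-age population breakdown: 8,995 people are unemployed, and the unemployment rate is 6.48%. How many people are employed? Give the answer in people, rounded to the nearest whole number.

Labor force = U / u = 8,995 / 0.0648 ≈ 138,812.
Employed = labor force − unemployed = 138,812 − 8,995 = 129,817.

About 129,817 are employed.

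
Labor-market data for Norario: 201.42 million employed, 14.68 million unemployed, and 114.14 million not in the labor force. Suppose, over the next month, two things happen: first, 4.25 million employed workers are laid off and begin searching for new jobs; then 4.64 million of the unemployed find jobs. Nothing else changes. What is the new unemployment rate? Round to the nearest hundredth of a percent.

Initially, labor force = 201.42 + 14.68 = 216.10 million, so u = 14.68/216.10 = 6.79%.
After the first change, employed falls and unemployed rises by 4.25; labor force unchanged → E = 197.17, U = 18.93, labor force = 216.10 million.
After the second change, unemployed falls and employed rises by 4.64; labor force unchanged → E = 201.81, U = 14.29, labor force = 216.10 million.
New unemployment rate = 14.29 / 216.10 = 6.61%.

New unemployment rate ≈ 6.61%.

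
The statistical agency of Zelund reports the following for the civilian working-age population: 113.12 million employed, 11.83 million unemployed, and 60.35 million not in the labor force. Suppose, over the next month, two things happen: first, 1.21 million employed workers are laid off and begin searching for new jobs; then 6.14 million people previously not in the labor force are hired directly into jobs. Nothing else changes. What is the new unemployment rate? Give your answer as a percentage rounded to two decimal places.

New unemployment rate ≈ 9.95%.

Initially, labor force = 113.12 + 11.83 = 124.95 million, so u = 11.83/124.95 = 9.47%.
After the first change, employed falls and unemployed rises by 1.21; labor force unchanged → E = 111.91, U = 13.04, labor force = 124.95 million.
After the second change, employed and labor force both rise by 6.14; unemployed unchanged → E = 118.05, U = 13.04, labor force = 131.09 million.
New unemployment rate = 13.04 / 131.09 = 9.95%.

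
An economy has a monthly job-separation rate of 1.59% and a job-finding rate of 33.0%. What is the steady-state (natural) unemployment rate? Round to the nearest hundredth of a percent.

Steady-state unemployment rate ≈ 4.60%.

At steady state the flows balance: s·E = f·U, so U/(E+U) = s/(s+f).
u* = 1.59 / (1.59 + 33.0) = 1.59 / 34.59 = 4.60%.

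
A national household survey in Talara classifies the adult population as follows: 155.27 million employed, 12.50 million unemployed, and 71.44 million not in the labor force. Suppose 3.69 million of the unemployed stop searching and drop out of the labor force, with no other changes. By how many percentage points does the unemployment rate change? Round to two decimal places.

The unemployment rate changes by −2.08 percentage points.

Initially, labor force = 155.27 + 12.50 = 167.77 million, so u = 12.50/167.77 = 7.45%.
After the change, unemployed and labor force both fall by 3.69 → E = 155.27, U = 8.81, labor force = 164.08 million.
New unemployment rate = 8.81 / 164.08 = 5.37%.
Change = 5.37% − 7.45% = −2.08 percentage points.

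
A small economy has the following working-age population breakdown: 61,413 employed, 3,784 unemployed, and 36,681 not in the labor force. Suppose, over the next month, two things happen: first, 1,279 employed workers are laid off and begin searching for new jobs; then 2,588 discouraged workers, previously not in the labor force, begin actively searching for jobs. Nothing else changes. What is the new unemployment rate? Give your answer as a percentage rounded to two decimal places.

Initially, labor force = 61,413 + 3,784 = 65,197, so u = 3,784/65,197 = 5.80%.
After the first change, employed falls and unemployed rises by 1,279; labor force unchanged → E = 60,134, U = 5,063, labor force = 65,197.
After the second change, unemployed and labor force both rise by 2,588 → E = 60,134, U = 7,651, labor force = 67,785.
New unemployment rate = 7,651 / 67,785 = 11.29%.

New unemployment rate ≈ 11.29%.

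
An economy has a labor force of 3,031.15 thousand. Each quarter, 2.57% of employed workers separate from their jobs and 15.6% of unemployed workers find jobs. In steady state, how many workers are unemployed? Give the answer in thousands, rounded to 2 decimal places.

About 428.73 thousand are unemployed in steady state.

Steady-state unemployment rate u* = s/(s+f) = 2.57/(2.57+15.6) = 0.141442.
Unemployed = u* × labor force = 0.141442 × 3,031.15 ≈ 428.73 thousand.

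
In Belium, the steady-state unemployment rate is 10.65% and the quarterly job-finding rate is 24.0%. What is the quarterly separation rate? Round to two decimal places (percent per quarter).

Separation rate ≈ 2.86% per quarter.

From u* = s/(s+f): s = u·f/(1−u).
s = 0.1065 × 24.0 / (1 − 0.1065) = 2.5560 / 0.8935 ≈ 2.86% per quarter.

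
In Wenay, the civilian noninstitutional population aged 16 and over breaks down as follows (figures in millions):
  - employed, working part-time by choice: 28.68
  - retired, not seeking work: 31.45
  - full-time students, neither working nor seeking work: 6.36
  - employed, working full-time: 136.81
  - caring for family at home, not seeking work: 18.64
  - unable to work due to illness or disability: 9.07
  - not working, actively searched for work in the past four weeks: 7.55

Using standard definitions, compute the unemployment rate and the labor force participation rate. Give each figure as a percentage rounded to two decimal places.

Unemployment rate ≈ 4.36%; labor force participation rate ≈ 72.54%.

Employed = 28.68 + 136.81 = 165.49 million.
Unemployed = 7.55 million.
Labor force = 165.49 + 7.55 = 173.04 million.
Not in labor force = 31.45 + 6.36 + 18.64 + 9.07 = 65.52 million (those not working and not actively searching are outside the labor force).
Civilian working-age population = 173.04 + 65.52 = 238.56 million.
Unemployment rate = 7.55 / 173.04 = 4.36%.
Labor force participation rate = 173.04 / 238.56 = 72.54%.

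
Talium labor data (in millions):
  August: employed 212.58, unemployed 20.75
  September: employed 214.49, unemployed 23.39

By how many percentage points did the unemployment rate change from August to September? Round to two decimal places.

August: labor force = 212.58 + 20.75 = 233.33; u = 20.75/233.33 = 8.89%.
September: labor force = 214.49 + 23.39 = 237.88; u = 23.39/237.88 = 9.83%.
Change = 9.83% − 8.89% = +0.94 pp.

The unemployment rate changed by +0.94 percentage points.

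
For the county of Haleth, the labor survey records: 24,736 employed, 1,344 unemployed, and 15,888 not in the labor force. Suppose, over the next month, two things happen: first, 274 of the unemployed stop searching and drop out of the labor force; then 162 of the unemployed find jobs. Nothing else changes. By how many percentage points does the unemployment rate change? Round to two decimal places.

The unemployment rate changes by −1.63 percentage points.

Initially, labor force = 24,736 + 1,344 = 26,080, so u = 1,344/26,080 = 5.15%.
After the first change, unemployed and labor force both fall by 274 → E = 24,736, U = 1,070, labor force = 25,806.
After the second change, unemployed falls and employed rises by 162; labor force unchanged → E = 24,898, U = 908, labor force = 25,806.
New unemployment rate = 908 / 25,806 = 3.52%.
Change = 3.52% − 5.15% = −1.63 percentage points.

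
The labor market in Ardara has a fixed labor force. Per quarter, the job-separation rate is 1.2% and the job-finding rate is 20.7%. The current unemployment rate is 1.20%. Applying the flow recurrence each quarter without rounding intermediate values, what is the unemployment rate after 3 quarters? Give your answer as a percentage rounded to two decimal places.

With a fixed labor force, u_{t+1} = u_t + s·(1−u_t) − f·u_t = u_t·(1−s−f) + s.
Here 1−s−f = 0.781 and s = 0.012.
u_1 = 0.012000 × 0.781 + 0.012 = 0.021372.
u_2 = 0.021372 × 0.781 + 0.012 = 0.028692.
u_3 = 0.028692 × 0.781 + 0.012 = 0.034408.

Unemployment rate after three quarters ≈ 3.44%.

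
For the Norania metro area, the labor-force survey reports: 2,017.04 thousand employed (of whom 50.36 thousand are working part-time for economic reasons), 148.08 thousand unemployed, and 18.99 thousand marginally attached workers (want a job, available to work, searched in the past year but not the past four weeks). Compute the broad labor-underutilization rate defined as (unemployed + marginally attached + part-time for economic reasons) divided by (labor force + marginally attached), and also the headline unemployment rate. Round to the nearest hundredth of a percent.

Broad underutilization rate ≈ 9.96%; headline unemployment rate ≈ 6.84%.

Labor force = 2,017.04 + 148.08 = 2,165.12 thousand.
Numerator = 148.08 + 18.99 + 50.36 = 217.43 thousand.
Denominator = 2,165.12 + 18.99 = 2,184.11 thousand.
Broad rate = 217.43 / 2,184.11 = 9.96%.
Headline unemployment rate = 148.08 / 2,165.12 = 6.84%.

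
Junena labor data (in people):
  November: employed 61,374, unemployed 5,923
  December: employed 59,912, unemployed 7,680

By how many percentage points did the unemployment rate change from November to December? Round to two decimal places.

The unemployment rate changed by +2.56 percentage points.

November: labor force = 61,374 + 5,923 = 67,297; u = 5,923/67,297 = 8.80%.
December: labor force = 59,912 + 7,680 = 67,592; u = 7,680/67,592 = 11.36%.
Change = 11.36% − 8.80% = +2.56 pp.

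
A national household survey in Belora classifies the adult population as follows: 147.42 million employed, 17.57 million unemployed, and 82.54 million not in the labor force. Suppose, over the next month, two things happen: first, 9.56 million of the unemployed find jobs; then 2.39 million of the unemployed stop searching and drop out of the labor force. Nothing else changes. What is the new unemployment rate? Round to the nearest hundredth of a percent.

Initially, labor force = 147.42 + 17.57 = 164.99 million, so u = 17.57/164.99 = 10.65%.
After the first change, unemployed falls and employed rises by 9.56; labor force unchanged → E = 156.98, U = 8.01, labor force = 164.99 million.
After the second change, unemployed and labor force both fall by 2.39 → E = 156.98, U = 5.62, labor force = 162.60 million.
New unemployment rate = 5.62 / 162.60 = 3.46%.

New unemployment rate ≈ 3.46%.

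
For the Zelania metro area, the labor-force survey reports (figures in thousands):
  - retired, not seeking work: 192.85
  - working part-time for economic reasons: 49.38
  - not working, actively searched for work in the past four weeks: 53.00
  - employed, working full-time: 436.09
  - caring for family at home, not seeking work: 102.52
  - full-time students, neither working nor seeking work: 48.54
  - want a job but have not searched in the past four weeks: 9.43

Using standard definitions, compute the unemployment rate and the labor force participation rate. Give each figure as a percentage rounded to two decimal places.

Employed = 49.38 + 436.09 = 485.47 thousand (anyone who worked, including part-time for economic reasons, counts as employed).
Unemployed = 53.00 thousand.
Labor force = 485.47 + 53.00 = 538.47 thousand.
Not in labor force = 192.85 + 102.52 + 48.54 + 9.43 = 353.34 thousand (those not working and not actively searching are outside the labor force — including those who want a job but have given up searching).
Civilian working-age population = 538.47 + 353.34 = 891.81 thousand.
Unemployment rate = 53.00 / 538.47 = 9.84%.
Labor force participation rate = 538.47 / 891.81 = 60.38%.

Unemployment rate ≈ 9.84%; labor force participation rate ≈ 60.38%.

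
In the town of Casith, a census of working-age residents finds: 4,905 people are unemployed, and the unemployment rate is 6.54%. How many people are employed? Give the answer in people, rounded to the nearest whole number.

Labor force = U / u = 4,905 / 0.0654 ≈ 75,000.
Employed = labor force − unemployed = 75,000 − 4,905 = 70,095.

About 70,095 are employed.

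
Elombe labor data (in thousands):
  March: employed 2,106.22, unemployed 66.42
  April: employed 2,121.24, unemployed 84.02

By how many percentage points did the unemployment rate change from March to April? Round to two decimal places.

March: labor force = 2,106.22 + 66.42 = 2,172.64; u = 66.42/2,172.64 = 3.06%.
April: labor force = 2,121.24 + 84.02 = 2,205.26; u = 84.02/2,205.26 = 3.81%.
Change = 3.81% − 3.06% = +0.75 pp.

The unemployment rate changed by +0.75 percentage points.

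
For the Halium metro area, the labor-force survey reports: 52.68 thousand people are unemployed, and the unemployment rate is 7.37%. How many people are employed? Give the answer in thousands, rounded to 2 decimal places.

Labor force = U / u = 52.68 / 0.0737 ≈ 714.79 thousand.
Employed = labor force − unemployed = 714.79 − 52.68 = 662.11 thousand.

About 662.11 thousand are employed.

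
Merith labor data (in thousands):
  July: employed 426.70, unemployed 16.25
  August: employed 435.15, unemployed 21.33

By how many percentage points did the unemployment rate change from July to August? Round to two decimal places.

July: labor force = 426.70 + 16.25 = 442.95; u = 16.25/442.95 = 3.67%.
August: labor force = 435.15 + 21.33 = 456.48; u = 21.33/456.48 = 4.67%.
Change = 4.67% − 3.67% = +1.00 pp.

The unemployment rate changed by +1.00 percentage points.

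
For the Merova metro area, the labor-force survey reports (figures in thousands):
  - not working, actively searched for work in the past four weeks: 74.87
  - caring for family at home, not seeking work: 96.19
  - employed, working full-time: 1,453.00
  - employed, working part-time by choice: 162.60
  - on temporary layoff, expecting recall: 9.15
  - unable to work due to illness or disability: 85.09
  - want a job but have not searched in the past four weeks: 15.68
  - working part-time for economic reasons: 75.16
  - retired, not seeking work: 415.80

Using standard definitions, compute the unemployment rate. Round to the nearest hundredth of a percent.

Unemployment rate ≈ 4.73%.

Employed = 1,453.00 + 162.60 + 75.16 = 1,690.76 thousand (anyone who worked, including part-time for economic reasons, counts as employed).
Unemployed = 74.87 + 9.15 = 84.02 thousand (jobless and actively searching, or on temporary layoff).
Labor force = 1,690.76 + 84.02 = 1,774.78 thousand.
Unemployment rate = 84.02 / 1,774.78 = 4.73%.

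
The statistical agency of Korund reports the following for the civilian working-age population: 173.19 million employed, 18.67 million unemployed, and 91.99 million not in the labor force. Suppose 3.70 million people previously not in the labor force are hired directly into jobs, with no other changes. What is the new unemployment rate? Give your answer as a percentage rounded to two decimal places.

Initially, labor force = 173.19 + 18.67 = 191.86 million, so u = 18.67/191.86 = 9.73%.
After the change, employed and labor force both rise by 3.70; unemployed unchanged → E = 176.89, U = 18.67, labor force = 195.56 million.
New unemployment rate = 18.67 / 195.56 = 9.55%.

New unemployment rate ≈ 9.55%.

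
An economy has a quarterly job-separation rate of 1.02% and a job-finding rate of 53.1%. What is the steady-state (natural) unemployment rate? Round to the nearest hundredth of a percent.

At steady state the flows balance: s·E = f·U, so U/(E+U) = s/(s+f).
u* = 1.02 / (1.02 + 53.1) = 1.02 / 54.12 = 1.88%.

Steady-state unemployment rate ≈ 1.88%.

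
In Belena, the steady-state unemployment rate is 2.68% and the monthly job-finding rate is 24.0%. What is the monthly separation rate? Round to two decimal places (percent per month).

From u* = s/(s+f): s = u·f/(1−u).
s = 0.0268 × 24.0 / (1 − 0.0268) = 0.6432 / 0.9732 ≈ 0.66% per month.

Separation rate ≈ 0.66% per month.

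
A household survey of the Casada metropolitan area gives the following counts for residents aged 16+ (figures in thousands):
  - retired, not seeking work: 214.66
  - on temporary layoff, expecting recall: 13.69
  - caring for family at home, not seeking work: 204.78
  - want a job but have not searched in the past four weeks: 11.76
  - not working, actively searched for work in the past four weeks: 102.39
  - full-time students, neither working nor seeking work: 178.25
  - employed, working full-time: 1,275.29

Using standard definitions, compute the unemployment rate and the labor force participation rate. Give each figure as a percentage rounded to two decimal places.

Unemployment rate ≈ 8.34%; labor force participation rate ≈ 69.54%.

Employed = 1,275.29 thousand.
Unemployed = 13.69 + 102.39 = 116.08 thousand (jobless and actively searching, or on temporary layoff).
Labor force = 1,275.29 + 116.08 = 1,391.37 thousand.
Not in labor force = 214.66 + 204.78 + 11.76 + 178.25 = 609.45 thousand (those not working and not actively searching are outside the labor force — including those who want a job but have given up searching).
Civilian working-age population = 1,391.37 + 609.45 = 2,000.82 thousand.
Unemployment rate = 116.08 / 1,391.37 = 8.34%.
Labor force participation rate = 1,391.37 / 2,000.82 = 69.54%.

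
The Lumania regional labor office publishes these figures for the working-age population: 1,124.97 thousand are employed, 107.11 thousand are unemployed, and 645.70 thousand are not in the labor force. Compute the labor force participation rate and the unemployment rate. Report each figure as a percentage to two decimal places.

Labor force participation rate ≈ 65.61%; unemployment rate ≈ 8.69%.

Labor force = employed + unemployed = 1,124.97 + 107.11 = 1,232.08 thousand.
Working-age population = 1,232.08 + 645.70 = 1,877.78 thousand.
Unemployment rate = 107.11 / 1,232.08 = 8.69%.
Labor force participation rate = 1,232.08 / 1,877.78 = 65.61%.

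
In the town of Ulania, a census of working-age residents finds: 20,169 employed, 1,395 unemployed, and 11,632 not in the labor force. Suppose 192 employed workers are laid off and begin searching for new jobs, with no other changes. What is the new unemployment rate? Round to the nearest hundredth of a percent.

New unemployment rate ≈ 7.36%.

Initially, labor force = 20,169 + 1,395 = 21,564, so u = 1,395/21,564 = 6.47%.
After the change, employed falls and unemployed rises by 192; labor force unchanged → E = 19,977, U = 1,587, labor force = 21,564.
New unemployment rate = 1,587 / 21,564 = 7.36%.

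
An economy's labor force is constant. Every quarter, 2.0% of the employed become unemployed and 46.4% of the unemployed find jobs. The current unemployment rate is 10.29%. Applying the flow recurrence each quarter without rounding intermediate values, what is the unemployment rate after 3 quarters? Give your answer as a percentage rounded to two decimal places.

With a fixed labor force, u_{t+1} = u_t + s·(1−u_t) − f·u_t = u_t·(1−s−f) + s.
Here 1−s−f = 0.516 and s = 0.020.
u_1 = 0.102900 × 0.516 + 0.020 = 0.073096.
u_2 = 0.073096 × 0.516 + 0.020 = 0.057718.
u_3 = 0.057718 × 0.516 + 0.020 = 0.049782.

Unemployment rate after three quarters ≈ 4.98%.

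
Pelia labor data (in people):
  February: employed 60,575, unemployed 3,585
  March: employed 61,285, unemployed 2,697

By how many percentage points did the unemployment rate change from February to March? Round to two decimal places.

February: labor force = 60,575 + 3,585 = 64,160; u = 3,585/64,160 = 5.59%.
March: labor force = 61,285 + 2,697 = 63,982; u = 2,697/63,982 = 4.22%.
Change = 4.22% − 5.59% = −1.37 pp.

The unemployment rate changed by −1.37 percentage points.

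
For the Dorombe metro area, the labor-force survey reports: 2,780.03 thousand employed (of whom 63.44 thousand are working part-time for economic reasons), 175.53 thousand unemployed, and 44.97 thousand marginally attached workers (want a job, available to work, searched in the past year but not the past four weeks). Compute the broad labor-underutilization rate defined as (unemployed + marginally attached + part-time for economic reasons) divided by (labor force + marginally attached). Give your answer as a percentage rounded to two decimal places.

Labor force = 2,780.03 + 175.53 = 2,955.56 thousand.
Numerator = 175.53 + 44.97 + 63.44 = 283.94 thousand.
Denominator = 2,955.56 + 44.97 = 3,000.53 thousand.
Broad rate = 283.94 / 3,000.53 = 9.46%.

Broad underutilization rate ≈ 9.46%.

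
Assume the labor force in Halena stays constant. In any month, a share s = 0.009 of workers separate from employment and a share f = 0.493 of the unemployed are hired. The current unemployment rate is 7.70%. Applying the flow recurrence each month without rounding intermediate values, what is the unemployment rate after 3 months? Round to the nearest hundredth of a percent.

With a fixed labor force, u_{t+1} = u_t + s·(1−u_t) − f·u_t = u_t·(1−s−f) + s.
Here 1−s−f = 0.498 and s = 0.009.
u_1 = 0.077000 × 0.498 + 0.009 = 0.047346.
u_2 = 0.047346 × 0.498 + 0.009 = 0.032578.
u_3 = 0.032578 × 0.498 + 0.009 = 0.025224.

Unemployment rate after three months ≈ 2.52%.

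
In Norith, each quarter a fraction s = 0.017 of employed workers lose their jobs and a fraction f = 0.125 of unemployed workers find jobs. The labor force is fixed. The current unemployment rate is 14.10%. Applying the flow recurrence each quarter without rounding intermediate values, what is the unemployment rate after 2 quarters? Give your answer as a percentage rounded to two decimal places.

Unemployment rate after two quarters ≈ 13.54%.

With a fixed labor force, u_{t+1} = u_t + s·(1−u_t) − f·u_t = u_t·(1−s−f) + s.
Here 1−s−f = 0.858 and s = 0.017.
u_1 = 0.141000 × 0.858 + 0.017 = 0.137978.
u_2 = 0.137978 × 0.858 + 0.017 = 0.135385.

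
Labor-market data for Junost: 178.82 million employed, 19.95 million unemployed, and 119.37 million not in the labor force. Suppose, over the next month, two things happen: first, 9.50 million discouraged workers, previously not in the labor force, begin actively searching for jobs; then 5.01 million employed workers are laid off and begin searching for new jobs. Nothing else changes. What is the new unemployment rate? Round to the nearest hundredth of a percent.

New unemployment rate ≈ 16.55%.

Initially, labor force = 178.82 + 19.95 = 198.77 million, so u = 19.95/198.77 = 10.04%.
After the first change, unemployed and labor force both rise by 9.50 → E = 178.82, U = 29.45, labor force = 208.27 million.
After the second change, employed falls and unemployed rises by 5.01; labor force unchanged → E = 173.81, U = 34.46, labor force = 208.27 million.
New unemployment rate = 34.46 / 208.27 = 16.55%.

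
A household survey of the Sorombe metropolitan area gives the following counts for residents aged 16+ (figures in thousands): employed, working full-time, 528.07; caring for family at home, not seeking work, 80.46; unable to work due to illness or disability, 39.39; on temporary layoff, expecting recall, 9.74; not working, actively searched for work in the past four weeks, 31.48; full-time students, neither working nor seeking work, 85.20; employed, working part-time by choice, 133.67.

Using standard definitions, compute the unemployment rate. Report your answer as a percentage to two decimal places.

Employed = 528.07 + 133.67 = 661.74 thousand.
Unemployed = 9.74 + 31.48 = 41.22 thousand (jobless and actively searching, or on temporary layoff).
Labor force = 661.74 + 41.22 = 702.96 thousand.
Unemployment rate = 41.22 / 702.96 = 5.86%.

Unemployment rate ≈ 5.86%.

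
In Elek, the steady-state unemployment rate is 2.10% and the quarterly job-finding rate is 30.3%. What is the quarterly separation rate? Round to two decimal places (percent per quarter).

From u* = s/(s+f): s = u·f/(1−u).
s = 0.0210 × 30.3 / (1 − 0.0210) = 0.6363 / 0.9790 ≈ 0.65% per quarter.

Separation rate ≈ 0.65% per quarter.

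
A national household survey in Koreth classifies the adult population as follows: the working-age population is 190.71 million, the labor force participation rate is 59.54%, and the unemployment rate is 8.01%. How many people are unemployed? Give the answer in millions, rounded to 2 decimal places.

Labor force = 0.5954 × 190.71 = 113.55 million.
Unemployed = 0.0801 × 113.55 ≈ 9.10 million.

About 9.10 million are unemployed.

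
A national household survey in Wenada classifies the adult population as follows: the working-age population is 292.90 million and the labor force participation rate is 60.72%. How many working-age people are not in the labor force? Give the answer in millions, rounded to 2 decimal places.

Share not in the labor force = 1 − 0.6072 = 0.3928.
Not in labor force = 0.3928 × 292.90 ≈ 115.05 million.

About 115.05 million are not in the labor force.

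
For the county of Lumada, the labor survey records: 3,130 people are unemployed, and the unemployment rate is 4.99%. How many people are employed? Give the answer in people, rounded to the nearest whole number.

Labor force = U / u = 3,130 / 0.0499 ≈ 62,725.
Employed = labor force − unemployed = 62,725 − 3,130 = 59,595.

About 59,595 are employed.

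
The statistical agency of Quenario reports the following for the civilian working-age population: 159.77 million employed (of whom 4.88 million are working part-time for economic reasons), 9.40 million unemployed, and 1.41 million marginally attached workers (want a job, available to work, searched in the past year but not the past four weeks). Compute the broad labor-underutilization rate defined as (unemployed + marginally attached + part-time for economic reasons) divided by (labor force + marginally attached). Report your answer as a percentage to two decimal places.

Broad underutilization rate ≈ 9.20%.

Labor force = 159.77 + 9.40 = 169.17 million.
Numerator = 9.40 + 1.41 + 4.88 = 15.69 million.
Denominator = 169.17 + 1.41 = 170.58 million.
Broad rate = 15.69 / 170.58 = 9.20%.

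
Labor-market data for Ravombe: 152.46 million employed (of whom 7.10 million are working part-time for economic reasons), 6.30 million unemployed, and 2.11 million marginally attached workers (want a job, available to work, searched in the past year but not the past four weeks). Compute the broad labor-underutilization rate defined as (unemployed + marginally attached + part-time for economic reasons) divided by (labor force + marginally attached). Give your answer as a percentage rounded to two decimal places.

Labor force = 152.46 + 6.30 = 158.76 million.
Numerator = 6.30 + 2.11 + 7.10 = 15.51 million.
Denominator = 158.76 + 2.11 = 160.87 million.
Broad rate = 15.51 / 160.87 = 9.64%.

Broad underutilization rate ≈ 9.64%.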